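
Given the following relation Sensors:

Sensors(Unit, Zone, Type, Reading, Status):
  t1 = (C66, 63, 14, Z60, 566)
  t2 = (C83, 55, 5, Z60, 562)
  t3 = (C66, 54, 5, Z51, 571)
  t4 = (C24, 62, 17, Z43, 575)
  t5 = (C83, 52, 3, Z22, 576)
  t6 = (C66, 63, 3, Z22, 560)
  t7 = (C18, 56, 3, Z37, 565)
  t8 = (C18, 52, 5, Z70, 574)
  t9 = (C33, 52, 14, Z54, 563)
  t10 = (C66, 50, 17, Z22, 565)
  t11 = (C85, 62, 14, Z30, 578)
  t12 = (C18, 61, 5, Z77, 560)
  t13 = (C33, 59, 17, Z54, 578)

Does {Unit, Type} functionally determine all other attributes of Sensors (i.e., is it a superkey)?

No

Rows 8 and 12 have the same {Unit, Type} value (Unit=C18, Type=5) but are distinct tuples, so {Unit, Type} does not determine every attribute — not a superkey.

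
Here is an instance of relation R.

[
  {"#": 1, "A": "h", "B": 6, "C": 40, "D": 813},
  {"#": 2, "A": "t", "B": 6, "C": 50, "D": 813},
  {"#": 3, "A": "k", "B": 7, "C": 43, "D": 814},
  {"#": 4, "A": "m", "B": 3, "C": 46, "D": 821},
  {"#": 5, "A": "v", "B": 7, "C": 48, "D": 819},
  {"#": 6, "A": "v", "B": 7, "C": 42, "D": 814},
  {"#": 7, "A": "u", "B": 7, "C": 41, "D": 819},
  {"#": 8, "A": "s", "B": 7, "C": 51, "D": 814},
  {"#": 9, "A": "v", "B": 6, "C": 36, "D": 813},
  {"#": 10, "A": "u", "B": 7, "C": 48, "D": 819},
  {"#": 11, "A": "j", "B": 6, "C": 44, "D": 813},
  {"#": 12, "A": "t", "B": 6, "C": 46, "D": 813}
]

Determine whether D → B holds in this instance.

D=813: rows 1, 2, 9, 11, 12 → B = 6, 6, 6, 6, 6 ✓
D=814: rows 3, 6, 8 → B = 7, 7, 7 ✓
D=821: row 4 → B = 3 ✓
D=819: rows 5, 7, 10 → B = 7, 7, 7 ✓
Every D value is associated with a single B value, so D → B holds.

Yes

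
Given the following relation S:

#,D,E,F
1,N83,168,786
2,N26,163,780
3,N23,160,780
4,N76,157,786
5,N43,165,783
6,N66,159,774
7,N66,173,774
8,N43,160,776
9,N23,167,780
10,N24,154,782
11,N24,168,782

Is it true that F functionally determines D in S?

F=786: rows 1, 4 → D takes values {N83, N76} — violation
F=780: rows 2, 3, 9 → D takes values {N26, N23} — violation
F=783: row 5 → D = N43 ✓
F=774: rows 6, 7 → D = N66, N66 ✓
F=776: row 8 → D = N43 ✓
F=782: rows 10, 11 → D = N24, N24 ✓
Two rows agree on F but differ on D, so F -> D does not hold.

No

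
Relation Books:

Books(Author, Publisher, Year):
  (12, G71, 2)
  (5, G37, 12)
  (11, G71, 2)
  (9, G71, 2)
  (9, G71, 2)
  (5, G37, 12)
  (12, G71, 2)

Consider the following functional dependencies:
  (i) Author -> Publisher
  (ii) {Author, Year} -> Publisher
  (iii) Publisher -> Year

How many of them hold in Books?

(i) Author -> Publisher: every LHS value maps to a single RHS value — holds.
(ii) {Author, Year} -> Publisher: every LHS value maps to a single RHS value — holds.
(iii) Publisher -> Year: every LHS value maps to a single RHS value — holds.
3 of the 3 dependencies hold.

3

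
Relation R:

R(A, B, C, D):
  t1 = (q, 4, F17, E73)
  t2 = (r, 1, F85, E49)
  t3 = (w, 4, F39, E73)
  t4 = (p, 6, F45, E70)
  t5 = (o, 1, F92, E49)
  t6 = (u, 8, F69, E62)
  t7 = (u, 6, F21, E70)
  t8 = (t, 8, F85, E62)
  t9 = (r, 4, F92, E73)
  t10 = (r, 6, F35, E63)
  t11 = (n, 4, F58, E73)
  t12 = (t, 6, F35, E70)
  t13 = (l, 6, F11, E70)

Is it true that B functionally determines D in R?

B=4: rows 1, 3, 9, 11 → D = E73, E73, E73, E73 ✓
B=1: rows 2, 5 → D = E49, E49 ✓
B=6: rows 4, 7, 10, 12, 13 → D takes values {E70, E63} — violation
B=8: rows 6, 8 → D = E62, E62 ✓
Two rows agree on B but differ on D, so B -> D does not hold.

No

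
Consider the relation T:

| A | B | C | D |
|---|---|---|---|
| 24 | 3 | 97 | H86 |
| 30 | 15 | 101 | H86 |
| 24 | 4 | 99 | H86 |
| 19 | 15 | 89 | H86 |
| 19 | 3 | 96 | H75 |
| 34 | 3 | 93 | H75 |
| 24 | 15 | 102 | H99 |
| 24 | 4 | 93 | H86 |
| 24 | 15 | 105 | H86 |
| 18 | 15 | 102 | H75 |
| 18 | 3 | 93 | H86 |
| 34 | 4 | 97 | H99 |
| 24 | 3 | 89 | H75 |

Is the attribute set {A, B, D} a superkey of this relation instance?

No

Two distinct rows share (A=24, B=4, D=H86), so {A, B, D} does not determine every attribute — not a superkey.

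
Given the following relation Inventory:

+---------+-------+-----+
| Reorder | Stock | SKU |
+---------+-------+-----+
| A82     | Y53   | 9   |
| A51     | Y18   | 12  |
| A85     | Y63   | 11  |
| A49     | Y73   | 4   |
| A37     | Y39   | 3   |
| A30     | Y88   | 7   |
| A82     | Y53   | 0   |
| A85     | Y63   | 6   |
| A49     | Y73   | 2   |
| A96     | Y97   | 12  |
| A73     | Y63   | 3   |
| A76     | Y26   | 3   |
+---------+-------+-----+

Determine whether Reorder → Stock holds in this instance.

Yes

Reorder=A82: 2 rows → Stock = Y53, Y53 ✓
Reorder=A51: 1 row → Stock = Y18 ✓
Reorder=A85: 2 rows → Stock = Y63, Y63 ✓
Reorder=A49: 2 rows → Stock = Y73, Y73 ✓
Reorder=A37: 1 row → Stock = Y39 ✓
Reorder=A30: 1 row → Stock = Y88 ✓
Reorder=A96: 1 row → Stock = Y97 ✓
Reorder=A73: 1 row → Stock = Y63 ✓
Reorder=A76: 1 row → Stock = Y26 ✓
Every Reorder value is associated with a single Stock value, so Reorder → Stock holds.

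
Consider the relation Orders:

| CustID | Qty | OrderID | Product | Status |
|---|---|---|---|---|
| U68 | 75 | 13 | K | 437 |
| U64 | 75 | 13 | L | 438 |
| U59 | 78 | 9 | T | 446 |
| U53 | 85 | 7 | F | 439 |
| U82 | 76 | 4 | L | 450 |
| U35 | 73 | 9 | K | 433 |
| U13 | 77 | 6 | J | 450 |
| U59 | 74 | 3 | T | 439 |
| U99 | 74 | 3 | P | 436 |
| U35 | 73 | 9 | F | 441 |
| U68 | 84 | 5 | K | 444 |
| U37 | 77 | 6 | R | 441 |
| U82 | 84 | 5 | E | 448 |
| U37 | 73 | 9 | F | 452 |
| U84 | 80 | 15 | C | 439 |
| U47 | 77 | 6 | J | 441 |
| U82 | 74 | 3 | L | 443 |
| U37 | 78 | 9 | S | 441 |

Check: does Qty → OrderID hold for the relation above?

Yes

Qty=75: 2 rows → OrderID = 13, 13 ✓
Qty=78: 2 rows → OrderID = 9, 9 ✓
Qty=85: 1 row → OrderID = 7 ✓
Qty=76: 1 row → OrderID = 4 ✓
Qty=73: 3 rows → OrderID = 9, 9, 9 ✓
Qty=77: 3 rows → OrderID = 6, 6, 6 ✓
Qty=74: 3 rows → OrderID = 3, 3, 3 ✓
Qty=84: 2 rows → OrderID = 5, 5 ✓
Qty=80: 1 row → OrderID = 15 ✓
Every Qty value is associated with a single OrderID value, so Qty → OrderID holds.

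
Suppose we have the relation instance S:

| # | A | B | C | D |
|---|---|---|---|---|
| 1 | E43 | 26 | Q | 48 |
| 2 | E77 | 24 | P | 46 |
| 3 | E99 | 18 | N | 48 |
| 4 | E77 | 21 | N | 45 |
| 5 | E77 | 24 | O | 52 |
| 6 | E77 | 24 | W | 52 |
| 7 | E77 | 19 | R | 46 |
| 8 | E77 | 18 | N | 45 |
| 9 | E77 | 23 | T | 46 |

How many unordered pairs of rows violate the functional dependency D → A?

D=48: violating pairs (1,3) — 1 pair.
D=46: all 3 rows agree on A — 0 pairs.
D=45: all 2 rows agree on A — 0 pairs.
D=52: all 2 rows agree on A — 0 pairs.

1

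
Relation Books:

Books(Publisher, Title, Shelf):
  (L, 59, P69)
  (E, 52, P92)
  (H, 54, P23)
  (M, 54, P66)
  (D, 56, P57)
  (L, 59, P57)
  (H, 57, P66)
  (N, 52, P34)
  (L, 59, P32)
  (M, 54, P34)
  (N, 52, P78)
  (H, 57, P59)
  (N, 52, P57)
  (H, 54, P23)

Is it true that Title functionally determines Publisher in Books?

Title=59: 3 rows → Publisher = L, L, L ✓
Title=52: 4 rows → Publisher takes values {E, N} — violation
Title=54: 4 rows → Publisher takes values {H, M} — violation
Title=56: 1 row → Publisher = D ✓
Title=57: 2 rows → Publisher = H, H ✓
Two rows agree on Title but differ on Publisher, so Title → Publisher does not hold.

No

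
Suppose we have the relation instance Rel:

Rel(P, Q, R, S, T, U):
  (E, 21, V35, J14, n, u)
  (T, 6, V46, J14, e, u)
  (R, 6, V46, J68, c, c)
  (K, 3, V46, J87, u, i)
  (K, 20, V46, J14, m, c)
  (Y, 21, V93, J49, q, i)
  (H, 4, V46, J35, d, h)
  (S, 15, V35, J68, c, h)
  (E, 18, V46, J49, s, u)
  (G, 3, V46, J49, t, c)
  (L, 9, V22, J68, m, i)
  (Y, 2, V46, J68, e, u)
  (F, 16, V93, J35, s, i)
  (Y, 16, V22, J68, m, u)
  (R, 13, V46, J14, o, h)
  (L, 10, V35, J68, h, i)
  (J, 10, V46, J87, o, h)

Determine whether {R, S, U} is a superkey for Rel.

Yes

All 17 rows have distinct {R, S, U} values, so {R, S, U} → (all attributes) holds and {R, S, U} is a superkey.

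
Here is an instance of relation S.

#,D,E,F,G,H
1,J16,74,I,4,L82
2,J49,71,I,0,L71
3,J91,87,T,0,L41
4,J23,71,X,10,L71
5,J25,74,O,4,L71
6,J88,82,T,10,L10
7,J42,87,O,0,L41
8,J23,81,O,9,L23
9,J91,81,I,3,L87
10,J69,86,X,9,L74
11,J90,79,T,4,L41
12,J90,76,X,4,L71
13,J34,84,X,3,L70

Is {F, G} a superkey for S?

All 13 rows have distinct {F, G} values, so {F, G} → (all attributes) holds and {F, G} is a superkey.

Yes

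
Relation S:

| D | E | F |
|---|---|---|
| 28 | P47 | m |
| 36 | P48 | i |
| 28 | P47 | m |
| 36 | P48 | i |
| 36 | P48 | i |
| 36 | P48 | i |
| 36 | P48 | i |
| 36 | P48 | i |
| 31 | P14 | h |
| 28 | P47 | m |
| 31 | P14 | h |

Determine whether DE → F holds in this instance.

Yes

(D=28, E=P47): 3 rows → F = m, m, m ✓
(D=36, E=P48): 6 rows → F = i, i, i, i, i, i ✓
(D=31, E=P14): 2 rows → F = h, h ✓
Every DE value is associated with a single F value, so DE → F holds.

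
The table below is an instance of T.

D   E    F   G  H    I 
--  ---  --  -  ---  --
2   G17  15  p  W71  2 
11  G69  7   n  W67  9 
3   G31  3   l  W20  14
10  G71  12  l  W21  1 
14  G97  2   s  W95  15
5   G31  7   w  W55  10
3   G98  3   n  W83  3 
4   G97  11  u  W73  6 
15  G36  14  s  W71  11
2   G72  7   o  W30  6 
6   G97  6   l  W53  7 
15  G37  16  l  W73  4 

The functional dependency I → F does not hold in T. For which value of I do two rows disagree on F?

6

I=2: 1 row → F = 15 ✓
I=9: 1 row → F = 7 ✓
I=14: 1 row → F = 3 ✓
I=1: 1 row → F = 12 ✓
I=15: 1 row → F = 2 ✓
I=10: 1 row → F = 7 ✓
I=3: 1 row → F = 3 ✓
I=6: 2 rows → F takes values {11, 7} — violation
I=11: 1 row → F = 14 ✓
I=7: 1 row → F = 6 ✓
I=4: 1 row → F = 16 ✓
The only I value with inconsistent F is I=6.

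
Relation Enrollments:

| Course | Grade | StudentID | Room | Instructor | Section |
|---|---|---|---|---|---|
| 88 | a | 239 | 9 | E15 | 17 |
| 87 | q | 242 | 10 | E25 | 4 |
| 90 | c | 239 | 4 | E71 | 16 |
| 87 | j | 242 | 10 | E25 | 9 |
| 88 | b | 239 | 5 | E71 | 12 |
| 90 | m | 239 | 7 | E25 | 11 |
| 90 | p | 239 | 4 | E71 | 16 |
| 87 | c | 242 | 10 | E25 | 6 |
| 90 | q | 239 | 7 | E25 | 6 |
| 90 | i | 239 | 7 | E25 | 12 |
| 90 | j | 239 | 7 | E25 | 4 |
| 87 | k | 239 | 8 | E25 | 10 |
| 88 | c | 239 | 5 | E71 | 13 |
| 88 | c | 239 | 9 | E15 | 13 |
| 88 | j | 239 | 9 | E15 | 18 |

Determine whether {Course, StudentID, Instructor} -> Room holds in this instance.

(Course=88, StudentID=239, Instructor=E15): 3 rows → Room = 9, 9, 9 ✓
(Course=87, StudentID=242, Instructor=E25): 3 rows → Room = 10, 10, 10 ✓
(Course=90, StudentID=239, Instructor=E71): 2 rows → Room = 4, 4 ✓
(Course=88, StudentID=239, Instructor=E71): 2 rows → Room = 5, 5 ✓
(Course=90, StudentID=239, Instructor=E25): 4 rows → Room = 7, 7, 7, 7 ✓
(Course=87, StudentID=239, Instructor=E25): 1 row → Room = 8 ✓
Every {Course, StudentID, Instructor} value is associated with a single Room value, so {Course, StudentID, Instructor} -> Room holds.

Yes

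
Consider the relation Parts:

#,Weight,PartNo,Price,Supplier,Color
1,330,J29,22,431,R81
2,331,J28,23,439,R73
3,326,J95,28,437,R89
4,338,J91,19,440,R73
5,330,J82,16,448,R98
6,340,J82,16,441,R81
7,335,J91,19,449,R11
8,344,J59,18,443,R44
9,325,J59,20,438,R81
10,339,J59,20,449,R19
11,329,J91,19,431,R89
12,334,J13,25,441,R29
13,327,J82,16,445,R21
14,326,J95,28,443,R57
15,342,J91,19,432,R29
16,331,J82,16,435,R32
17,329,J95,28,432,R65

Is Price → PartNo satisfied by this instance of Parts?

Yes

Price=22: row 1 → PartNo = J29 ✓
Price=23: row 2 → PartNo = J28 ✓
Price=28: rows 3, 14, 17 → PartNo = J95, J95, J95 ✓
Price=19: rows 4, 7, 11, 15 → PartNo = J91, J91, J91, J91 ✓
Price=16: rows 5, 6, 13, 16 → PartNo = J82, J82, J82, J82 ✓
Price=18: row 8 → PartNo = J59 ✓
Price=20: rows 9, 10 → PartNo = J59, J59 ✓
Price=25: row 12 → PartNo = J13 ✓
Every Price value is associated with a single PartNo value, so Price → PartNo holds.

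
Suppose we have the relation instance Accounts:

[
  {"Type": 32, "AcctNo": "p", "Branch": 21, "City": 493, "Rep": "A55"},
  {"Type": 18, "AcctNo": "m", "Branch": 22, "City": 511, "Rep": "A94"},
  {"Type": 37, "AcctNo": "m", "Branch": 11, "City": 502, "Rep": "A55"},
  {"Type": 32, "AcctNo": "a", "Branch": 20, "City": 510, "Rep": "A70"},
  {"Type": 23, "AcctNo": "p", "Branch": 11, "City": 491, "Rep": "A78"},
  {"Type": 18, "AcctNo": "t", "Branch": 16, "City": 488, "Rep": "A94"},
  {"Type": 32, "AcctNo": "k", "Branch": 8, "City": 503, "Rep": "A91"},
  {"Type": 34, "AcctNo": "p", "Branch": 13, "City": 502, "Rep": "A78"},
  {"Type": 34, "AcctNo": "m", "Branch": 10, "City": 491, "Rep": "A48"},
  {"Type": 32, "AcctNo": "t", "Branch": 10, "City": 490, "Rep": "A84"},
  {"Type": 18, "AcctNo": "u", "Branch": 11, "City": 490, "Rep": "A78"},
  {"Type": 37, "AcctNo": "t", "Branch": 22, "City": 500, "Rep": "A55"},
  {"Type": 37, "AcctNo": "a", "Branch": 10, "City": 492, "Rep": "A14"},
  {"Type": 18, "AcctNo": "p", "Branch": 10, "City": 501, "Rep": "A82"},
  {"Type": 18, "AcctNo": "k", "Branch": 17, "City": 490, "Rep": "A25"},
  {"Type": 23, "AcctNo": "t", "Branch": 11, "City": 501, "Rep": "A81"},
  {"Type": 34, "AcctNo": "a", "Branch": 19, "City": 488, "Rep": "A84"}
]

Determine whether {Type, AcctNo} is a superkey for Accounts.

Yes

All 17 rows have distinct {Type, AcctNo} values, so {Type, AcctNo} → (all attributes) holds and {Type, AcctNo} is a superkey.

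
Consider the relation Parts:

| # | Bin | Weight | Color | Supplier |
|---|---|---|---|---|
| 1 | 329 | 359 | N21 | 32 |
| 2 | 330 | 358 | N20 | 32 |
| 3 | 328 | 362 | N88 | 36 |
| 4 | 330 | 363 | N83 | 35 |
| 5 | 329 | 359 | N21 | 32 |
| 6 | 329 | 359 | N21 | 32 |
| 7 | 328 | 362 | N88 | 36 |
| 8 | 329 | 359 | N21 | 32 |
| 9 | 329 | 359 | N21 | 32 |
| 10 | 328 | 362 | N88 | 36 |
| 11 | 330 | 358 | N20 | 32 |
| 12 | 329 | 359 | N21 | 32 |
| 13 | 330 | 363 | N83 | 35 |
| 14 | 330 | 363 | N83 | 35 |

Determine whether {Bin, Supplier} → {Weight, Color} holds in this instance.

(Bin=329, Supplier=32): rows 1, 5, 6, 8, 9, 12 → {Weight,Color} = (359, N21), (359, N21), (359, N21), (359, N21), (359, N21), (359, N21) ✓
(Bin=330, Supplier=32): rows 2, 11 → {Weight,Color} = (358, N20), (358, N20) ✓
(Bin=328, Supplier=36): rows 3, 7, 10 → {Weight,Color} = (362, N88), (362, N88), (362, N88) ✓
(Bin=330, Supplier=35): rows 4, 13, 14 → {Weight,Color} = (363, N83), (363, N83), (363, N83) ✓
Every {Bin, Supplier} value is associated with a single {Weight, Color} value, so {Bin, Supplier} → {Weight, Color} holds.

Yes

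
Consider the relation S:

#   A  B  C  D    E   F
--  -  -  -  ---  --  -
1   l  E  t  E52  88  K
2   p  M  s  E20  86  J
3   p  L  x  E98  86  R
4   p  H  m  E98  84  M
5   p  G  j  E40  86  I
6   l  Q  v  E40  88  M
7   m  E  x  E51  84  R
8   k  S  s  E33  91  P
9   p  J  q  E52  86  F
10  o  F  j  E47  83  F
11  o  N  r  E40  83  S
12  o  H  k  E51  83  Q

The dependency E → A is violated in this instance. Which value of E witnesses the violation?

E=88: rows 1, 6 → A = l, l ✓
E=86: rows 2, 3, 5, 9 → A = p, p, p, p ✓
E=84: rows 4, 7 → A takes values {p, m} — violation
E=91: row 8 → A = k ✓
E=83: rows 10, 11, 12 → A = o, o, o ✓
The only E value with inconsistent A is E=84.

84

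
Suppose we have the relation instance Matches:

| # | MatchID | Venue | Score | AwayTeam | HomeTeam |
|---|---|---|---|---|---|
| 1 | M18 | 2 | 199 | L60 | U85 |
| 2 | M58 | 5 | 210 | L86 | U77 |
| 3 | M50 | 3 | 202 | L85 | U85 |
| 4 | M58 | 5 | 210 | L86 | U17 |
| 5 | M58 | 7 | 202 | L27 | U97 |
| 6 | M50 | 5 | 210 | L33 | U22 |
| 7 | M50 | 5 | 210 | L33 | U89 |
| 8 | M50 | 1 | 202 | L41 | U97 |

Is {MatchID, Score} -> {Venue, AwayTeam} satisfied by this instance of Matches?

No

(MatchID=M18, Score=199): row 1 → {Venue,AwayTeam} = (2, L60) ✓
(MatchID=M58, Score=210): rows 2, 4 → {Venue,AwayTeam} = (5, L86), (5, L86) ✓
(MatchID=M50, Score=202): rows 3, 8 → {Venue,AwayTeam} takes values {(3, L85), (1, L41)} — violation
(MatchID=M58, Score=202): row 5 → {Venue,AwayTeam} = (7, L27) ✓
(MatchID=M50, Score=210): rows 6, 7 → {Venue,AwayTeam} = (5, L33), (5, L33) ✓
Two rows agree on {MatchID, Score} but differ on {Venue, AwayTeam}, so {MatchID, Score} -> {Venue, AwayTeam} does not hold.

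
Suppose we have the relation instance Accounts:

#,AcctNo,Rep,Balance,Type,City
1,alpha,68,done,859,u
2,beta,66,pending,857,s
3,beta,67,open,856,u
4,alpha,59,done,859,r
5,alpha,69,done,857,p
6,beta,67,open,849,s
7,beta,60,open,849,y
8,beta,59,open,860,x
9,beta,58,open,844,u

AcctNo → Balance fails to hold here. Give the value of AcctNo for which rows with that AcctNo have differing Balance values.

AcctNo=alpha: rows 1, 4, 5 → Balance = done, done, done ✓
AcctNo=beta: rows 2, 3, 6, 7, 8, 9 → Balance takes values {pending, open} — violation
The only AcctNo value with inconsistent Balance is AcctNo=beta.

beta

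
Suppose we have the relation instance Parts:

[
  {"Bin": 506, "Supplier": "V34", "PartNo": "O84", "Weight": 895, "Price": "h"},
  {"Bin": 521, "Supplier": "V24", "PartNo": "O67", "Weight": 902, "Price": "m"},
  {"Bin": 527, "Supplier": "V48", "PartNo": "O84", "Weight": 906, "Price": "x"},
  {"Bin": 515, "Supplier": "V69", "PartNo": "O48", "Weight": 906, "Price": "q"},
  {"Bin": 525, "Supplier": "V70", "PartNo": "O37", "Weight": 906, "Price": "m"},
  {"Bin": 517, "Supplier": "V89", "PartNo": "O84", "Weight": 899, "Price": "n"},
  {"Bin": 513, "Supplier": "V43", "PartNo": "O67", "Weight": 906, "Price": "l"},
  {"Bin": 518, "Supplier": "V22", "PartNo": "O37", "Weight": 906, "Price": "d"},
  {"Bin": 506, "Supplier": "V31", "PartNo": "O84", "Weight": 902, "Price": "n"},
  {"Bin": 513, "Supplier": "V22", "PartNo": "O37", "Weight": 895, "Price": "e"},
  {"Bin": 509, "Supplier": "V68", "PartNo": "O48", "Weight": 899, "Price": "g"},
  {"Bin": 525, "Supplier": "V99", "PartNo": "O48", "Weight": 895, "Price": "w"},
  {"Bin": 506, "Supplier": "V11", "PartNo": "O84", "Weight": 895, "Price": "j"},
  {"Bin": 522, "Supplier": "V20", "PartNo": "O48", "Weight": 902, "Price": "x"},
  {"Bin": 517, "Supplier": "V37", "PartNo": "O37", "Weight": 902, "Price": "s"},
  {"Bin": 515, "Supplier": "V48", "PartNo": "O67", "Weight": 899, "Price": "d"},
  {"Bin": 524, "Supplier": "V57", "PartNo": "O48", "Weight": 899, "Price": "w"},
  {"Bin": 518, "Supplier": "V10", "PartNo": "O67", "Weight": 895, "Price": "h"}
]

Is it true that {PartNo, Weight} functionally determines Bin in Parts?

No

(PartNo=O84, Weight=895): 2 rows → Bin = 506, 506 ✓
(PartNo=O67, Weight=902): 1 row → Bin = 521 ✓
(PartNo=O84, Weight=906): 1 row → Bin = 527 ✓
(PartNo=O48, Weight=906): 1 row → Bin = 515 ✓
(PartNo=O37, Weight=906): 2 rows → Bin takes values {525, 518} — violation
(PartNo=O84, Weight=899): 1 row → Bin = 517 ✓
(PartNo=O67, Weight=906): 1 row → Bin = 513 ✓
(PartNo=O84, Weight=902): 1 row → Bin = 506 ✓
(PartNo=O37, Weight=895): 1 row → Bin = 513 ✓
(PartNo=O48, Weight=899): 2 rows → Bin takes values {509, 524} — violation
(PartNo=O48, Weight=895): 1 row → Bin = 525 ✓
(PartNo=O48, Weight=902): 1 row → Bin = 522 ✓
(PartNo=O37, Weight=902): 1 row → Bin = 517 ✓
(PartNo=O67, Weight=899): 1 row → Bin = 515 ✓
(PartNo=O67, Weight=895): 1 row → Bin = 518 ✓
Two rows agree on {PartNo, Weight} but differ on Bin, so {PartNo, Weight} -> Bin does not hold.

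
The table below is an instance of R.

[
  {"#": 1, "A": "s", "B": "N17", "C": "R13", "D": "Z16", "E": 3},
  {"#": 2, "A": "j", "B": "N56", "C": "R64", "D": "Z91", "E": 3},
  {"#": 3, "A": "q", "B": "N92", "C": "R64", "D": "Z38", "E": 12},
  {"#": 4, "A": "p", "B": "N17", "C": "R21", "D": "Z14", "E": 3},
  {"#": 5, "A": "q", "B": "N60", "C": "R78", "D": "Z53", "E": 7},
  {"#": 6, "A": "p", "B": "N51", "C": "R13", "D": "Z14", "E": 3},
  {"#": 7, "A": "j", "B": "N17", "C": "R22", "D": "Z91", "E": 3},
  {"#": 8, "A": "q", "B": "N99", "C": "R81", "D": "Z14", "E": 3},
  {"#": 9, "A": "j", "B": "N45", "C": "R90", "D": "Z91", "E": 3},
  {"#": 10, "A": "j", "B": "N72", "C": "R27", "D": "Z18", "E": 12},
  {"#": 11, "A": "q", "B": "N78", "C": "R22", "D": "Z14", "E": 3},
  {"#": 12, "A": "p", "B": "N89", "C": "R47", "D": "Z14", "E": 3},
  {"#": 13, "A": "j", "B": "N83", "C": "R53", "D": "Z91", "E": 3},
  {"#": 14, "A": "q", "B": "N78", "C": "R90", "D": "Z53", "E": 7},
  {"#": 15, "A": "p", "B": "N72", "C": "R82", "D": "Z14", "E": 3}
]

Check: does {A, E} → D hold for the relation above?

(A=s, E=3): row 1 → D = Z16 ✓
(A=j, E=3): rows 2, 7, 9, 13 → D = Z91, Z91, Z91, Z91 ✓
(A=q, E=12): row 3 → D = Z38 ✓
(A=p, E=3): rows 4, 6, 12, 15 → D = Z14, Z14, Z14, Z14 ✓
(A=q, E=7): rows 5, 14 → D = Z53, Z53 ✓
(A=q, E=3): rows 8, 11 → D = Z14, Z14 ✓
(A=j, E=12): row 10 → D = Z18 ✓
Every {A, E} value is associated with a single D value, so {A, E} → D holds.

Yes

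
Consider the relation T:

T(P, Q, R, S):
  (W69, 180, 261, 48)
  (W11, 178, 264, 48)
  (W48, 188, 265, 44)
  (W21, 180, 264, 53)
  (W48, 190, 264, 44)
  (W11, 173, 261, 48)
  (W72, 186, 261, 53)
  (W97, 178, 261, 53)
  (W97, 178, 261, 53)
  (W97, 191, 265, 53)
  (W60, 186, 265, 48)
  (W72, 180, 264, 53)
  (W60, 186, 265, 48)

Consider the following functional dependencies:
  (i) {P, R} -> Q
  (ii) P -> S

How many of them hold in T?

2

(i) {P, R} -> Q: every LHS value maps to a single RHS value — holds.
(ii) P -> S: every LHS value maps to a single RHS value — holds.
2 of the 2 dependencies hold.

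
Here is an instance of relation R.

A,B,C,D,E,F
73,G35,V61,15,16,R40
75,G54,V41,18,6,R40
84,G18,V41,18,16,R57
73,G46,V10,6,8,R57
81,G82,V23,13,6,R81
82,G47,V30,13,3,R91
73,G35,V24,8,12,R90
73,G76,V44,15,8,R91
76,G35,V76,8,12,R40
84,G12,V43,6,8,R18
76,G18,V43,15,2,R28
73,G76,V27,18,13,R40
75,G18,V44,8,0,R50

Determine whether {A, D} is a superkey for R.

Two distinct rows share (A=73, D=15), so {A, D} does not determine every attribute — not a superkey.

No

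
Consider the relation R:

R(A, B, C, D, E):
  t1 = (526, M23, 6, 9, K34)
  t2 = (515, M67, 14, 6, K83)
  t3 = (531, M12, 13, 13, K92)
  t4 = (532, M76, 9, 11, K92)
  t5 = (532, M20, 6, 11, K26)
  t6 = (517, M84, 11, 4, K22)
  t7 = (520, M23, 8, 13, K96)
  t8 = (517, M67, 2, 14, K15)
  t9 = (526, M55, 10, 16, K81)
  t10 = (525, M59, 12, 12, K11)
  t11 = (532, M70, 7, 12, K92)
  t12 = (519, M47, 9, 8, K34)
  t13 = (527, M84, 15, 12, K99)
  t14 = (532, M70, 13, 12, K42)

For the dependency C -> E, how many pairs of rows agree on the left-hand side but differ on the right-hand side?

C=6: violating pairs (1,5) — 1 pair.
C=13: violating pairs (3,14) — 1 pair.
C=9: violating pairs (4,12) — 1 pair.

3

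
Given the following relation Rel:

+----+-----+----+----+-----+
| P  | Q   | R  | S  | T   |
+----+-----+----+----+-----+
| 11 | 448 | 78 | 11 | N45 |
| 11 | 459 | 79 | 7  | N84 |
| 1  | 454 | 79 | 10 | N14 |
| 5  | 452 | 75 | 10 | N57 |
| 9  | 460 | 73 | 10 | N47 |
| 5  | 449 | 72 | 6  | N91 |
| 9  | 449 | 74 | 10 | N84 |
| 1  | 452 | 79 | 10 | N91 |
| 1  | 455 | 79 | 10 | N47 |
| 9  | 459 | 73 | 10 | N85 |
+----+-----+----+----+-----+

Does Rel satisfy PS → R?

No

(P=11, S=11): 1 row → R = 78 ✓
(P=11, S=7): 1 row → R = 79 ✓
(P=1, S=10): 3 rows → R = 79, 79, 79 ✓
(P=5, S=10): 1 row → R = 75 ✓
(P=9, S=10): 3 rows → R takes values {73, 74} — violation
(P=5, S=6): 1 row → R = 72 ✓
Two rows agree on PS but differ on R, so PS → R does not hold.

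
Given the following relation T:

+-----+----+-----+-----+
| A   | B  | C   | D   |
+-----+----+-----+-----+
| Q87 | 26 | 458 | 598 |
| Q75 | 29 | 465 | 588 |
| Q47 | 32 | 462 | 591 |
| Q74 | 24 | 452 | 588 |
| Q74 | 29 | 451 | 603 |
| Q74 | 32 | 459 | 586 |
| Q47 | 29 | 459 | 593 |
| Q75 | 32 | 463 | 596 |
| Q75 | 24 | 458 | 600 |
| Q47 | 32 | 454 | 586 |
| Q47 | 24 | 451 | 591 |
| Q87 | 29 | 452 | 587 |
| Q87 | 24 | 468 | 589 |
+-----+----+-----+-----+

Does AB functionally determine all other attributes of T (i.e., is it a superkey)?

No

Two distinct rows share (A=Q47, B=32), so AB does not determine every attribute — not a superkey.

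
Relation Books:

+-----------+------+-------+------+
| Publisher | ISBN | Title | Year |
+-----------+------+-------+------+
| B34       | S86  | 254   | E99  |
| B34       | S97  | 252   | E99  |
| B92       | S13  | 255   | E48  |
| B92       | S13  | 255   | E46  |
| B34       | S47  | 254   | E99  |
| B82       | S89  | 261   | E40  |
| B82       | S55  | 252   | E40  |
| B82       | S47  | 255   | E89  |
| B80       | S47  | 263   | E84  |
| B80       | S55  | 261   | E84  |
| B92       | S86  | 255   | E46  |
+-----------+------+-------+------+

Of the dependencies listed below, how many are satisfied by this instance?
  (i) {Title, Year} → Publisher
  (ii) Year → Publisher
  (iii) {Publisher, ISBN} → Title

3

(i) {Title, Year} → Publisher: every LHS value maps to a single RHS value — holds.
(ii) Year → Publisher: every LHS value maps to a single RHS value — holds.
(iii) {Publisher, ISBN} → Title: every LHS value maps to a single RHS value — holds.
3 of the 3 dependencies hold.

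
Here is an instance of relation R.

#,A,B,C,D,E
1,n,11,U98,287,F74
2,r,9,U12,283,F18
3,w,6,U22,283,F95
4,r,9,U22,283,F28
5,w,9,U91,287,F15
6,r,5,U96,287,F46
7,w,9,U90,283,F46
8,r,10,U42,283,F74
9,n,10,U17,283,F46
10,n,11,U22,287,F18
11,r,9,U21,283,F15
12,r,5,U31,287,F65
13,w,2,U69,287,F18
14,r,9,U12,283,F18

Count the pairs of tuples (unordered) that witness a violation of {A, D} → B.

6

(A=n, D=287): all 2 rows agree on B — 0 pairs.
(A=r, D=283): violating pairs (2,8), (4,8), (8,11), (8,14) — 4 pairs.
(A=w, D=283): violating pairs (3,7) — 1 pair.
(A=w, D=287): violating pairs (5,13) — 1 pair.
(A=r, D=287): all 2 rows agree on B — 0 pairs.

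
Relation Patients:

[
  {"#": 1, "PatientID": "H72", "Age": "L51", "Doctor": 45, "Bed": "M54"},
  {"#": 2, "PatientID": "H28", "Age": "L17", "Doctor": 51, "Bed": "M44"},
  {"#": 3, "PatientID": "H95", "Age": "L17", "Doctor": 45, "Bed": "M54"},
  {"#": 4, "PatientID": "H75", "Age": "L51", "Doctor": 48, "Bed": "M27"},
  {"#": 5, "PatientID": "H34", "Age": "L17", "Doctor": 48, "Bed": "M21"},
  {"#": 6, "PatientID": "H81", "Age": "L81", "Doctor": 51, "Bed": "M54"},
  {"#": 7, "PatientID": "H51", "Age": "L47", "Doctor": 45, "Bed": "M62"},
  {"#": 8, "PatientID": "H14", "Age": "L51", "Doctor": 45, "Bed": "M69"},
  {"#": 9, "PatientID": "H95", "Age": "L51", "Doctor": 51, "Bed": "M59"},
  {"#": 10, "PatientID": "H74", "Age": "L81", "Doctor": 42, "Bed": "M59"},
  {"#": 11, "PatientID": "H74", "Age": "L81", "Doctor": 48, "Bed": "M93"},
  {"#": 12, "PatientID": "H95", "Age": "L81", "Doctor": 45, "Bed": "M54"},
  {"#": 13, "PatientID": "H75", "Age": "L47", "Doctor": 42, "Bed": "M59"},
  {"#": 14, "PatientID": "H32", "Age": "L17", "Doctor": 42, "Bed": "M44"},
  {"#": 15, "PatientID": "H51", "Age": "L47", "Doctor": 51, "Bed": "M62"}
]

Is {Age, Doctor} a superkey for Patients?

No

Rows 1 and 8 have the same {Age, Doctor} value (Age=L51, Doctor=45) but are distinct tuples, so {Age, Doctor} does not determine every attribute — not a superkey.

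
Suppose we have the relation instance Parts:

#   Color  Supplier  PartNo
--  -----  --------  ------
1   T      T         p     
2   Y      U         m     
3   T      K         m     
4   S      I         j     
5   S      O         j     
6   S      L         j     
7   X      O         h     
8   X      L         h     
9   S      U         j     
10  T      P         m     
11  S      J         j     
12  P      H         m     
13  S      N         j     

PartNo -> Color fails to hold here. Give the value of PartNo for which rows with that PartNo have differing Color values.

PartNo=p: row 1 → Color = T ✓
PartNo=m: rows 2, 3, 10, 12 → Color takes values {Y, T, P} — violation
PartNo=j: rows 4, 5, 6, 9, 11, 13 → Color = S, S, S, S, S, S ✓
PartNo=h: rows 7, 8 → Color = X, X ✓
The only PartNo value with inconsistent Color is PartNo=m.

m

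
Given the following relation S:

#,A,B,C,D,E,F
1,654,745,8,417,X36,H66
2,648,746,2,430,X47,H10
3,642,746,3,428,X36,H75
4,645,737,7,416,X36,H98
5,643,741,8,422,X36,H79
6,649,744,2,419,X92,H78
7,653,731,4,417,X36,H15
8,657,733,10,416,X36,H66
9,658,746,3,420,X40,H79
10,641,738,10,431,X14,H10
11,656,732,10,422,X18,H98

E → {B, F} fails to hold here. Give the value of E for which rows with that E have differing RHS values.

X36

E=X36: rows 1, 3, 4, 5, 7, 8 → {B,F} takes values {(745, H66), (746, H75), (737, H98), (741, H79), (731, H15), (733, H66)} — violation
E=X47: row 2 → {B,F} = (746, H10) ✓
E=X92: row 6 → {B,F} = (744, H78) ✓
E=X40: row 9 → {B,F} = (746, H79) ✓
E=X14: row 10 → {B,F} = (738, H10) ✓
E=X18: row 11 → {B,F} = (732, H98) ✓
The only E value with inconsistent RHS is E=X36.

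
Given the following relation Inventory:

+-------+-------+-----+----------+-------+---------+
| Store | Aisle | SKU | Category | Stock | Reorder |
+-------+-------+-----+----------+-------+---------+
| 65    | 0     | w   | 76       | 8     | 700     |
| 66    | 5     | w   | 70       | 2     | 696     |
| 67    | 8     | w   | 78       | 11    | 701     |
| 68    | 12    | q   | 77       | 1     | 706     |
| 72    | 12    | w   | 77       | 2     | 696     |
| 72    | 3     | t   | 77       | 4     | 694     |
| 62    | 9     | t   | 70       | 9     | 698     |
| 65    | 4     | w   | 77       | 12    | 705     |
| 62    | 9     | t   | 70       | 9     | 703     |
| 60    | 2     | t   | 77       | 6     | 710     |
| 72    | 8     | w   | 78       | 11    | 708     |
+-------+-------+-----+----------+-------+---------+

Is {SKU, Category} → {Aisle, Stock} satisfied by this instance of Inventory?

No

(SKU=w, Category=76): 1 row → {Aisle,Stock} = (0, 8) ✓
(SKU=w, Category=70): 1 row → {Aisle,Stock} = (5, 2) ✓
(SKU=w, Category=78): 2 rows → {Aisle,Stock} = (8, 11), (8, 11) ✓
(SKU=q, Category=77): 1 row → {Aisle,Stock} = (12, 1) ✓
(SKU=w, Category=77): 2 rows → {Aisle,Stock} takes values {(12, 2), (4, 12)} — violation
(SKU=t, Category=77): 2 rows → {Aisle,Stock} takes values {(3, 4), (2, 6)} — violation
(SKU=t, Category=70): 2 rows → {Aisle,Stock} = (9, 9), (9, 9) ✓
Two rows agree on {SKU, Category} but differ on {Aisle, Stock}, so {SKU, Category} → {Aisle, Stock} does not hold.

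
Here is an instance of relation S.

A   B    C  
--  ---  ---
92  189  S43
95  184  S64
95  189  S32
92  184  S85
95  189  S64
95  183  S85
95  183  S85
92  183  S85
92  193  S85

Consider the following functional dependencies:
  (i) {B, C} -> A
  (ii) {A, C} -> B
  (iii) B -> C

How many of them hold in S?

0

(i) {B, C} -> A: (B=183, C=S85): 3 rows → A takes values {95, 92} — violation — fails.
(ii) {A, C} -> B: (A=95, C=S64): 2 rows → B takes values {184, 189} — violation; (A=92, C=S85): 3 rows → B takes values {184, 183, 193} — violation — fails.
(iii) B -> C: B=189: 3 rows → C takes values {S43, S32, S64} — violation; B=184: 2 rows → C takes values {S64, S85} — violation — fails.
None of the 3 dependencies hold.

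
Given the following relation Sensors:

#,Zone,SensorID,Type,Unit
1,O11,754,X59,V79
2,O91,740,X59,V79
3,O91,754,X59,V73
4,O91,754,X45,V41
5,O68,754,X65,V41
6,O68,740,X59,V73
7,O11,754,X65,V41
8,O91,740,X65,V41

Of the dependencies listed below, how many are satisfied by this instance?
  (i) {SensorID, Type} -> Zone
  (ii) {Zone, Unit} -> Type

(i) {SensorID, Type} -> Zone: (SensorID=754, Type=X59): rows 1, 3 → Zone takes values {O11, O91} — violation; (SensorID=740, Type=X59): rows 2, 6 → Zone takes values {O91, O68} — violation; (SensorID=754, Type=X65): rows 5, 7 → Zone takes values {O68, O11} — violation — fails.
(ii) {Zone, Unit} -> Type: (Zone=O91, Unit=V41): rows 4, 8 → Type takes values {X45, X65} — violation — fails.
None of the 2 dependencies hold.

0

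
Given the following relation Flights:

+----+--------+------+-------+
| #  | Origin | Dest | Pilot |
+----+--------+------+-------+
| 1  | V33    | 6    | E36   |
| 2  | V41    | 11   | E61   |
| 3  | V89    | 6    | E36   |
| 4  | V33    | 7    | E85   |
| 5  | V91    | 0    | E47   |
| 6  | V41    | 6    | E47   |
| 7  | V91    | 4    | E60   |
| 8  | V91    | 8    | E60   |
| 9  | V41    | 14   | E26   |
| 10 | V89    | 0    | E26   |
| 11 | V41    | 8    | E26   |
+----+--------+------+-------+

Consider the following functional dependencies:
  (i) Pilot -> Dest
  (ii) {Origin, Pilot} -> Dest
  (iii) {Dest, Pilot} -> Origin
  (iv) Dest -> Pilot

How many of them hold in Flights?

(i) Pilot -> Dest: Pilot=E47: rows 5, 6 → Dest takes values {0, 6} — violation; Pilot=E60: rows 7, 8 → Dest takes values {4, 8} — violation; Pilot=E26: rows 9, 10, 11 → Dest takes values {14, 0, 8} — violation — fails.
(ii) {Origin, Pilot} -> Dest: (Origin=V91, Pilot=E60): rows 7, 8 → Dest takes values {4, 8} — violation; (Origin=V41, Pilot=E26): rows 9, 11 → Dest takes values {14, 8} — violation — fails.
(iii) {Dest, Pilot} -> Origin: (Dest=6, Pilot=E36): rows 1, 3 → Origin takes values {V33, V89} — violation — fails.
(iv) Dest -> Pilot: Dest=6: rows 1, 3, 6 → Pilot takes values {E36, E47} — violation; Dest=0: rows 5, 10 → Pilot takes values {E47, E26} — violation; Dest=8: rows 8, 11 → Pilot takes values {E60, E26} — violation — fails.
None of the 4 dependencies hold.

0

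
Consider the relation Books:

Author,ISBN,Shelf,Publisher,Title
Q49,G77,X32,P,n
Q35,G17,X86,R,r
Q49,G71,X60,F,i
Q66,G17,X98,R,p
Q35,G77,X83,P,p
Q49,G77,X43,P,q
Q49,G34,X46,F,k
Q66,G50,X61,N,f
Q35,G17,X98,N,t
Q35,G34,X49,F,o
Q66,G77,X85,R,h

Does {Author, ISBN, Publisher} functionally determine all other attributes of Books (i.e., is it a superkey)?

No

Two distinct rows share (Author=Q49, ISBN=G77, Publisher=P), so {Author, ISBN, Publisher} does not determine every attribute — not a superkey.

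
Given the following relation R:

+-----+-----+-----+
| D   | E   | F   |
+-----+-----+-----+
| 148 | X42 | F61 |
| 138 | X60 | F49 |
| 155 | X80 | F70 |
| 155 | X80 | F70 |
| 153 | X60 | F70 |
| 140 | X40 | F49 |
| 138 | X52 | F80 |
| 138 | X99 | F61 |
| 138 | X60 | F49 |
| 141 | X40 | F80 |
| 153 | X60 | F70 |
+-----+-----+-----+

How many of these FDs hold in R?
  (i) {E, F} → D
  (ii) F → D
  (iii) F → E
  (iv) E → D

1

(i) {E, F} → D: every LHS value maps to a single RHS value — holds.
(ii) F → D: F=F61: 2 rows → D takes values {148, 138} — violation; F=F49: 3 rows → D takes values {138, 140} — violation; F=F70: 4 rows → D takes values {155, 153} — violation; F=F80: 2 rows → D takes values {138, 141} — violation — fails.
(iii) F → E: F=F61: 2 rows → E takes values {X42, X99} — violation; F=F49: 3 rows → E takes values {X60, X40} — violation; F=F70: 4 rows → E takes values {X80, X60} — violation; F=F80: 2 rows → E takes values {X52, X40} — violation — fails.
(iv) E → D: E=X60: 4 rows → D takes values {138, 153} — violation; E=X40: 2 rows → D takes values {140, 141} — violation — fails.
1 of the 4 dependencies holds.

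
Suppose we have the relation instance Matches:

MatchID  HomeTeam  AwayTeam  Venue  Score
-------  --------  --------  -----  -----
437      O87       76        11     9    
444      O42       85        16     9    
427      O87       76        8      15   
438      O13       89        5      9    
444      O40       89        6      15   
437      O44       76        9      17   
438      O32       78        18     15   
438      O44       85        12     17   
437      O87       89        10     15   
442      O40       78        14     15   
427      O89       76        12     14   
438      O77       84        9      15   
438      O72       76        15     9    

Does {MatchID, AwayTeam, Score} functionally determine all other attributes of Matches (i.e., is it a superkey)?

Yes

All 13 rows have distinct {MatchID, AwayTeam, Score} values, so {MatchID, AwayTeam, Score} → (all attributes) holds and {MatchID, AwayTeam, Score} is a superkey.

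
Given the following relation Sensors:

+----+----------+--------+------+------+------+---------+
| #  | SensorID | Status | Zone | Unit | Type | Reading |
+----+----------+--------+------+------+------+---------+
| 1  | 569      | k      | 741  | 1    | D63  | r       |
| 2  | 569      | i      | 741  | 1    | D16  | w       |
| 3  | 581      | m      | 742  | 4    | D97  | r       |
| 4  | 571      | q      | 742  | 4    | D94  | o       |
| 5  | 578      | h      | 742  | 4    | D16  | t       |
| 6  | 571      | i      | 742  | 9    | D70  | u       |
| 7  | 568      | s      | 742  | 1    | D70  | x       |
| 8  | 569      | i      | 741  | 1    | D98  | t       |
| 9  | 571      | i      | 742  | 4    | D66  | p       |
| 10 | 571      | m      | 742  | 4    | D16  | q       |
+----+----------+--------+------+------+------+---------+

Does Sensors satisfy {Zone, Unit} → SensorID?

(Zone=741, Unit=1): rows 1, 2, 8 → SensorID = 569, 569, 569 ✓
(Zone=742, Unit=4): rows 3, 4, 5, 9, 10 → SensorID takes values {581, 571, 578} — violation
(Zone=742, Unit=9): row 6 → SensorID = 571 ✓
(Zone=742, Unit=1): row 7 → SensorID = 568 ✓
Two rows agree on {Zone, Unit} but differ on SensorID, so {Zone, Unit} → SensorID does not hold.

No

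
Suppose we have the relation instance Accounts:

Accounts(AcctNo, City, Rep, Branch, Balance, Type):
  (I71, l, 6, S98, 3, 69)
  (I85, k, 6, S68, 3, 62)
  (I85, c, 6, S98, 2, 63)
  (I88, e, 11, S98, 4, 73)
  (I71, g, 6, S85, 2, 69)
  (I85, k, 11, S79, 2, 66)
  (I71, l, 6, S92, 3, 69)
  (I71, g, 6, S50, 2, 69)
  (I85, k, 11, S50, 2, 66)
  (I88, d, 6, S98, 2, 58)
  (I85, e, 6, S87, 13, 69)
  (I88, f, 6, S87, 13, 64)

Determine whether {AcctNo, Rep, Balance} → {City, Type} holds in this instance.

Yes

(AcctNo=I71, Rep=6, Balance=3): 2 rows → {City,Type} = (l, 69), (l, 69) ✓
(AcctNo=I85, Rep=6, Balance=3): 1 row → {City,Type} = (k, 62) ✓
(AcctNo=I85, Rep=6, Balance=2): 1 row → {City,Type} = (c, 63) ✓
(AcctNo=I88, Rep=11, Balance=4): 1 row → {City,Type} = (e, 73) ✓
(AcctNo=I71, Rep=6, Balance=2): 2 rows → {City,Type} = (g, 69), (g, 69) ✓
(AcctNo=I85, Rep=11, Balance=2): 2 rows → {City,Type} = (k, 66), (k, 66) ✓
(AcctNo=I88, Rep=6, Balance=2): 1 row → {City,Type} = (d, 58) ✓
(AcctNo=I85, Rep=6, Balance=13): 1 row → {City,Type} = (e, 69) ✓
(AcctNo=I88, Rep=6, Balance=13): 1 row → {City,Type} = (f, 64) ✓
Every {AcctNo, Rep, Balance} value is associated with a single {City, Type} value, so {AcctNo, Rep, Balance} → {City, Type} holds.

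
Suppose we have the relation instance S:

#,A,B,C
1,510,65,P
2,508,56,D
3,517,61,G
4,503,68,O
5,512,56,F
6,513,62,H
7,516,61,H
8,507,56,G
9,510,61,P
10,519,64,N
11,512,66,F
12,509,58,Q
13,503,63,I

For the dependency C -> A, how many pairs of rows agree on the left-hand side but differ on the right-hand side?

C=P: all 2 rows agree on A — 0 pairs.
C=G: violating pairs (3,8) — 1 pair.
C=F: all 2 rows agree on A — 0 pairs.
C=H: violating pairs (6,7) — 1 pair.

2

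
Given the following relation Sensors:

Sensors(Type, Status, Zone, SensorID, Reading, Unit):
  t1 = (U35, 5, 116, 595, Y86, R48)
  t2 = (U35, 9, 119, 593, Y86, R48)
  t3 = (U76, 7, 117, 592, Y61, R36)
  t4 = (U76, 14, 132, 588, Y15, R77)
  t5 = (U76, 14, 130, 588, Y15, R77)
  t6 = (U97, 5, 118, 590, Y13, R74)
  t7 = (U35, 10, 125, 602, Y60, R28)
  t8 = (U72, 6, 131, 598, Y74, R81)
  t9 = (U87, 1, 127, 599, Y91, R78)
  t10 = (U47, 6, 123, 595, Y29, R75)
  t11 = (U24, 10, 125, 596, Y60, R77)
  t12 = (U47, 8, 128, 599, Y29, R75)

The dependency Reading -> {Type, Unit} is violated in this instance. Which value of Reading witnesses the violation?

Y60

Reading=Y86: rows 1, 2 → {Type,Unit} = (U35, R48), (U35, R48) ✓
Reading=Y61: row 3 → {Type,Unit} = (U76, R36) ✓
Reading=Y15: rows 4, 5 → {Type,Unit} = (U76, R77), (U76, R77) ✓
Reading=Y13: row 6 → {Type,Unit} = (U97, R74) ✓
Reading=Y60: rows 7, 11 → {Type,Unit} takes values {(U35, R28), (U24, R77)} — violation
Reading=Y74: row 8 → {Type,Unit} = (U72, R81) ✓
Reading=Y91: row 9 → {Type,Unit} = (U87, R78) ✓
Reading=Y29: rows 10, 12 → {Type,Unit} = (U47, R75), (U47, R75) ✓
The only Reading value with inconsistent RHS is Reading=Y60.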